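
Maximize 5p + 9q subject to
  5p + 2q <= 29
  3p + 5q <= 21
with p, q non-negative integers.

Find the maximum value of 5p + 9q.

37

The continuous relaxation peaks at (0, 4.2) with value 37.80; rounding to a feasible lattice point costs some objective.
(p,q)=(2,3): 5·2+2·3=16≤29, 3·2+5·3=21≤21, objective 37.
(p,q)=(0,4): 5·0+2·4=8≤29, 3·0+5·4=20≤21, objective 36.
(p,q)=(3,2): 5·3+2·2=19≤29, 3·3+5·2=19≤21, objective 33.
Maximum is 37 at (p,q)=(2,3).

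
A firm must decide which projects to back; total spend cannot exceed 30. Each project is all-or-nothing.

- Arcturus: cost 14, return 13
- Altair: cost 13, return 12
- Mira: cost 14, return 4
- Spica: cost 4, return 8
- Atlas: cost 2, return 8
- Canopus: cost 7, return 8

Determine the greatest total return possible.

Arcturus + Spica + Atlas + Canopus: cost 14 + 4 + 2 + 7 = 27 ≤ 30, return 13 + 8 + 8 + 8 = 37.
Altair + Spica + Atlas + Canopus: cost 13 + 4 + 2 + 7 = 26 ≤ 30, return 12 + 8 + 8 + 8 = 36.
Best is Arcturus, Spica, Atlas, and Canopus with total return 37.

37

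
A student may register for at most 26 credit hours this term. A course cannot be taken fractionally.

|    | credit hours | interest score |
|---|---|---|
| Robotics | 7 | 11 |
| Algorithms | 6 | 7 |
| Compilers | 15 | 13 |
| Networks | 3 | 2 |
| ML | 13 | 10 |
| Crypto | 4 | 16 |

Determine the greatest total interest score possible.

This is an integer program with binary decision variables.
Allowing fractional choices, the relaxed optimum would be about 41.8, but courses are indivisible.
Robotics + Algorithms + Networks + Crypto: credit hours 7 + 6 + 3 + 4 = 20 ≤ 26, interest score 11 + 7 + 2 + 16 = 36.
Robotics + Compilers + Crypto: credit hours 7 + 15 + 4 = 26 ≤ 26, interest score 11 + 13 + 16 = 40.
Robotics + ML + Crypto: credit hours 7 + 13 + 4 = 24 ≤ 26, interest score 11 + 10 + 16 = 37.
Best is Robotics, Compilers, and Crypto with total interest score 40.

40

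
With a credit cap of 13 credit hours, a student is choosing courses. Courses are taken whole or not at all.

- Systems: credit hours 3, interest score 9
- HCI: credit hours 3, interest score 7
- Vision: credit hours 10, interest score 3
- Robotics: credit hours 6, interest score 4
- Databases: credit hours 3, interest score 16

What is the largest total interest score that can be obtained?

32

Allowing fractional choices, the relaxed optimum would be about 34.7, but courses are indivisible.
Systems + HCI + Databases: credit hours 3 + 3 + 3 = 9 ≤ 13, interest score 9 + 7 + 16 = 32.
Systems + Robotics + Databases: credit hours 3 + 6 + 3 = 12 ≤ 13, interest score 9 + 4 + 16 = 29.
Best is Systems, HCI, and Databases with total interest score 32.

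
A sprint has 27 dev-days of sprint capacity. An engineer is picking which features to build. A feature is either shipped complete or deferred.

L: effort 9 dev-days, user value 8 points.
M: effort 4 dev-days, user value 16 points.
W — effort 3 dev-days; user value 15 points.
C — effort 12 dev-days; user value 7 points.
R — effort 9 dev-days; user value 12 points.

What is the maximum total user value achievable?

51

This is an integer program with binary decision variables.
Allowing fractional choices, the relaxed optimum would be about 52.2, but features are indivisible.
L + M + W + R: effort 9 + 4 + 3 + 9 = 25 ≤ 27, user value 8 + 16 + 15 + 12 = 51.
L + M + W: effort 9 + 4 + 3 = 16 ≤ 27, user value 8 + 16 + 15 = 39.
M + W + R: effort 4 + 3 + 9 = 16 ≤ 27, user value 16 + 15 + 12 = 43.
Best is L, M, W, and R with total user value 51.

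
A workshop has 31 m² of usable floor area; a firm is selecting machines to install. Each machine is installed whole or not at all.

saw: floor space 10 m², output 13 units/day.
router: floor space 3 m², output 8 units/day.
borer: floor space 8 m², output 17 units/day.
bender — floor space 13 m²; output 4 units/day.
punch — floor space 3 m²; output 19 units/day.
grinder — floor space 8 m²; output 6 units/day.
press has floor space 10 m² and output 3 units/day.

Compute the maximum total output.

This is an integer program with binary decision variables.
saw + borer + punch + grinder: floor space 10 + 8 + 3 + 8 = 29 ≤ 31, output 13 + 17 + 19 + 6 = 55.
saw + borer + punch + press: floor space 10 + 8 + 3 + 10 = 31 ≤ 31, output 13 + 17 + 19 + 3 = 52.
saw + router + borer + punch: floor space 10 + 3 + 8 + 3 = 24 ≤ 31, output 13 + 8 + 17 + 19 = 57.
Best is saw, router, borer, and punch with total output 57.

57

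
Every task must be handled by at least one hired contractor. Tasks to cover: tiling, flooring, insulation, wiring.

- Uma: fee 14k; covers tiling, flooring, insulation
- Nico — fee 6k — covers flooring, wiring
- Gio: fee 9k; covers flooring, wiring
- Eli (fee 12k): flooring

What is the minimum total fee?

Choose Uma and Nico: together they cover tiling, flooring, insulation, wiring — every task.
Total fee: 14 + 6 = 20.
No cover costs less than 20.

20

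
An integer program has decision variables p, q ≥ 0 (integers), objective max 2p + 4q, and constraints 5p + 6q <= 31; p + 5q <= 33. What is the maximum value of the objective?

(p,q)=(0,5): 5·0+6·5=30≤31, 1·0+5·5=25≤33, objective 20.
(p,q)=(1,4): 5·1+6·4=29≤31, 1·1+5·4=21≤33, objective 18.
(p,q)=(0,4): 5·0+6·4=24≤31, 1·0+5·4=20≤33, objective 16.
Maximum is 20 at (p,q)=(0,5).

20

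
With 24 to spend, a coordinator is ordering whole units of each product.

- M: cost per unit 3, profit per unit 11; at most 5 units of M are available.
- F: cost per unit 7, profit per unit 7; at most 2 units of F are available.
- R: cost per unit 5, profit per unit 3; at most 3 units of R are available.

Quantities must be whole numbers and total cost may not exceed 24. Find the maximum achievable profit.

62

M has the best ratio (11/3); taking only M gives at most 5×11 = 55 (stopped by the supply cap of 5).
Mixing does better — 5×M and 1×F: cost 22 ≤ 24, profit 5·11 + 1·7 = 62.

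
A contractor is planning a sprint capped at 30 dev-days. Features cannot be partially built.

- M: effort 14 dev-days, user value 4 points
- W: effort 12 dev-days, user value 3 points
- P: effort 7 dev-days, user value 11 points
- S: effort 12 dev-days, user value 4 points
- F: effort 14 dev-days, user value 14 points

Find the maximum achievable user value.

25

Take P and F: effort 7 + 14 = 21 ≤ 30, user value 11 + 14 = 25.
No other feasible combination does better.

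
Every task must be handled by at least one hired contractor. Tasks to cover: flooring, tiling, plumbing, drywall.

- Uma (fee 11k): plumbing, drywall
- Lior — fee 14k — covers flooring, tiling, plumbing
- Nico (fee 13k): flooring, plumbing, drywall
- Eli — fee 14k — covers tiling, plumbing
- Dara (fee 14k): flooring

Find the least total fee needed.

25

The greedy cost-per-new-task heuristic would pick Nico and Lior for 27, but a cheaper cover exists.
Choose Uma and Lior: together they cover flooring, tiling, plumbing, drywall — every task.
Total fee: 11 + 14 = 25.
No cover costs less than 25.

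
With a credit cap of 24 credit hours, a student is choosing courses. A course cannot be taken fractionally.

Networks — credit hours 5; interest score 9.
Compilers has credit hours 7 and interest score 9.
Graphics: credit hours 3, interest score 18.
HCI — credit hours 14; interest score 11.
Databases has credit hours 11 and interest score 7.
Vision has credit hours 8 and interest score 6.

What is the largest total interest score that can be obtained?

Take Networks, Compilers, Graphics, and Vision: credit hours 5 + 7 + 3 + 8 = 23 ≤ 24, interest score 9 + 9 + 18 + 6 = 42.
No other feasible combination does better.

42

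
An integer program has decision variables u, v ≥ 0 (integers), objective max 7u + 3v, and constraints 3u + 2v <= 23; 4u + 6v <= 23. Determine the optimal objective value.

The continuous relaxation peaks at (5.75, 0) with value 40.25; rounding to a feasible lattice point costs some objective.
(u,v)=(5,0): 3·5+2·0=15≤23, 4·5+6·0=20≤23, objective 35.
(u,v)=(4,1): 3·4+2·1=14≤23, 4·4+6·1=22≤23, objective 31.
No feasible integer point exceeds 35.

35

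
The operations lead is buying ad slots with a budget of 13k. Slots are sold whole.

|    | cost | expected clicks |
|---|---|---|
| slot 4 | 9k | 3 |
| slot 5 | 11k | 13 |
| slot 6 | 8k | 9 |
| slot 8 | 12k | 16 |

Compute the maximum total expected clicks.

This is an integer program with binary decision variables.
Allowing fractional choices, the relaxed optimum would be about 17.2, but ad slots are indivisible.
slot 5: cost 11 ≤ 13, expected clicks 13.
slot 8: cost 12 ≤ 13, expected clicks 16.
Best is slot 8 with total expected clicks 16.

16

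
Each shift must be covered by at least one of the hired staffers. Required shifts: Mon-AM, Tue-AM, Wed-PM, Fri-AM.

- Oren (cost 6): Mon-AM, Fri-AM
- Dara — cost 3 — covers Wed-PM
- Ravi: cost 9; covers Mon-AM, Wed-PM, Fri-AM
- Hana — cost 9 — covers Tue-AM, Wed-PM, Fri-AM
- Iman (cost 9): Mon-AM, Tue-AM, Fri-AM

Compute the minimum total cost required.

12

The greedy cost-per-new-shift heuristic would pick Oren, Dara, and Hana for 18, but a cheaper cover exists.
Choose Dara and Iman: together they cover Mon-AM, Tue-AM, Wed-PM, Fri-AM — every shift.
Total cost: 3 + 9 = 12.
No cover costs less than 12.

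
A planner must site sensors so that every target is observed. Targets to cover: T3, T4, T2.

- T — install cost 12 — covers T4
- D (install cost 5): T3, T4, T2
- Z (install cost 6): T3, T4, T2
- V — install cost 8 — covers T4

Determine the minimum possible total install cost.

D alone covers T3, T4, T2 — every target.
Total install cost: 5.

5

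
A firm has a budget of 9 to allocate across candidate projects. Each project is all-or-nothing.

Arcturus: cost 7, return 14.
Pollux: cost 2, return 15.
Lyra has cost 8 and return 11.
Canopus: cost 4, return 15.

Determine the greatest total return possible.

30

Pollux + Canopus: cost 2 + 4 = 6 ≤ 9, return 15 + 15 = 30.
Pollux: cost 2 ≤ 9, return 15.
Arcturus + Pollux: cost 7 + 2 = 9 ≤ 9, return 14 + 15 = 29.
Best is Pollux and Canopus with total return 30.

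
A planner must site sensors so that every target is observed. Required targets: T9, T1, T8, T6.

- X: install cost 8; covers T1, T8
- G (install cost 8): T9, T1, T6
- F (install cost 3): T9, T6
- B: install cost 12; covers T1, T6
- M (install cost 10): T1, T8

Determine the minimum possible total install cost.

11

Choose X and F: together they cover T9, T1, T8, T6 — every target.
Total install cost: 8 + 3 = 11.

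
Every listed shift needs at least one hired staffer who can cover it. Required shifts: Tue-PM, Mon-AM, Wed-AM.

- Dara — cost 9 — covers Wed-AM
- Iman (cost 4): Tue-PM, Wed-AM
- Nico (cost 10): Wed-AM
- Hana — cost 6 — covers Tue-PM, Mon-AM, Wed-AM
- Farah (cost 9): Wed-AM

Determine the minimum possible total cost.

6

The greedy cost-per-new-shift heuristic would pick Iman and Hana for 10, but a cheaper cover exists.
Hana alone covers Tue-PM, Mon-AM, Wed-AM — every shift.
Total cost: 6.
No cover costs less than 6.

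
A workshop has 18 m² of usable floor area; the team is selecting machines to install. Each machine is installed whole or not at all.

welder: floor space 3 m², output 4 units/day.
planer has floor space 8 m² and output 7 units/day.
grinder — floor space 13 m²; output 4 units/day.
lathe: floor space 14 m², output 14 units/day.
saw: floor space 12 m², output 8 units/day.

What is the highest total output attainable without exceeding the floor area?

18

This is a 0-1 knapsack instance.
Allowing fractional choices, the relaxed optimum would be about 18.9, but machines are indivisible.
lathe: floor space 14 ≤ 18, output 14.
welder + saw: floor space 3 + 12 = 15 ≤ 18, output 4 + 8 = 12.
welder + lathe: floor space 3 + 14 = 17 ≤ 18, output 4 + 14 = 18.
Best is welder and lathe with total output 18.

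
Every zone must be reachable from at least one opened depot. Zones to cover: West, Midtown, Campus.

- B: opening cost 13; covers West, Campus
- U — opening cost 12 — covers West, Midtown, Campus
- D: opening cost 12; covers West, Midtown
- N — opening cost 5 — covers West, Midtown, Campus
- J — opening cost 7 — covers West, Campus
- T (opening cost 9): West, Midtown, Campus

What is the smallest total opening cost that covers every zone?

5

This is a weighted set-cover instance.
N alone covers West, Midtown, Campus — every zone.
Total opening cost: 5.
No cover costs less than 5.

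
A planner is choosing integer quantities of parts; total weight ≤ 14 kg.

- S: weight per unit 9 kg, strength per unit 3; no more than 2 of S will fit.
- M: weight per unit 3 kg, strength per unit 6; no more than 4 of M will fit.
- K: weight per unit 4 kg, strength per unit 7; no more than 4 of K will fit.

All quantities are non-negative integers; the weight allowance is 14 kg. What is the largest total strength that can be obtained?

26

This is a bounded integer knapsack.
M has the best ratio (6/3); taking only M gives at most 4×6 = 24 (stopped by the weight limit).
Mixing does better — 2×M and 2×K: weight 14 ≤ 14, strength 2·6 + 2·7 = 26.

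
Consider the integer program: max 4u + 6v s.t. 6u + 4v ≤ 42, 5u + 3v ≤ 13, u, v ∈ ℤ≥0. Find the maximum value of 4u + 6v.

24

Relaxing integrality, the LP optimum is 26.00 at (u,v) = (0, 4.33), which is not an integer point.
(u,v)=(0,4): 6·0+4·4=16≤42, 5·0+3·4=12≤13, objective 24.
(u,v)=(0,3): 6·0+4·3=12≤42, 5·0+3·3=9≤13, objective 18.
No feasible integer point exceeds 24.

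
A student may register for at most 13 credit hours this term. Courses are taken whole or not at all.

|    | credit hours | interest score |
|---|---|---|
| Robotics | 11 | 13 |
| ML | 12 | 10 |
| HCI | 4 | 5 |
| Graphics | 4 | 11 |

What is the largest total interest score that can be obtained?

16

Treat it as a binary knapsack problem.
HCI + Graphics: credit hours 4 + 4 = 8 ≤ 13, interest score 5 + 11 = 16.
Robotics: credit hours 11 ≤ 13, interest score 13.
Best is HCI and Graphics with total interest score 16.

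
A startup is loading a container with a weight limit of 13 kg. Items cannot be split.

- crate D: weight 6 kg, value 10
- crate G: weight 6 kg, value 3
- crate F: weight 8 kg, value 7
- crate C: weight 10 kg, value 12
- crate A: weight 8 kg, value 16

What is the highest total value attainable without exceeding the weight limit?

16

This is an integer program with binary decision variables.
crate A: weight 8 ≤ 13, value 16.
crate C: weight 10 ≤ 13, value 12.
crate D + crate G: weight 6 + 6 = 12 ≤ 13, value 10 + 3 = 13.
Best is crate A with total value 16.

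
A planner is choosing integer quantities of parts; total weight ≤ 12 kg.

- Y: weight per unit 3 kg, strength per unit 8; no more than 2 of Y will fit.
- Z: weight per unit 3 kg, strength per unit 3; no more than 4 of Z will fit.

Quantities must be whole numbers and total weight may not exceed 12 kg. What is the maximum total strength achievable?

Y has the best ratio (8/3); taking only Y gives at most 2×8 = 16 (stopped by the supply cap of 2).
Mixing does better — 2×Y and 2×Z: weight 12 ≤ 12, strength 2·8 + 2·3 = 22.

22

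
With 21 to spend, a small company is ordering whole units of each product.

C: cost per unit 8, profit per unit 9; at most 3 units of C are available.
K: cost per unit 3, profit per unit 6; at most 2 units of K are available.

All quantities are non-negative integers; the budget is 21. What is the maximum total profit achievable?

24

Take 2×C and 1×K: cost 19 ≤ 21, profit 2·9 + 1·6 = 24.
No other integer combination yields more.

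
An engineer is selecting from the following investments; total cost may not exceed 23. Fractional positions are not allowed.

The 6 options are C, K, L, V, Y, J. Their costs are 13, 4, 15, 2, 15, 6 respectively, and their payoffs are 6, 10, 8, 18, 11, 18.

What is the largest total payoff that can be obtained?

Take V, Y, and J: cost 2 + 15 + 6 = 23 ≤ 23, payoff 18 + 11 + 18 = 47.
No other feasible combination does better.

47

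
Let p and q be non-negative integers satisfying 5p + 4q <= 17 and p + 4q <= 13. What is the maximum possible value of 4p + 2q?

12

The continuous relaxation peaks at (3.4, 0) with value 13.60; rounding to a feasible lattice point costs some objective.
(p,q)=(3,0): 5·3+4·0=15≤17, 1·3+4·0=3≤13, objective 12.
(p,q)=(2,1): 5·2+4·1=14≤17, 1·2+4·1=6≤13, objective 10.
Maximum is 12 at (p,q)=(3,0).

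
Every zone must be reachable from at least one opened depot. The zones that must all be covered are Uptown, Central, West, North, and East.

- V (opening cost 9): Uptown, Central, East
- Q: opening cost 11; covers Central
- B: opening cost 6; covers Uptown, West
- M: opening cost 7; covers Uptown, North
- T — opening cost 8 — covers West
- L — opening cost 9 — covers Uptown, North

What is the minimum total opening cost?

This is an integer covering problem.
Choose V, B, and M: together they cover Uptown, Central, West, North, East — every zone.
Total opening cost: 9 + 6 + 7 = 22.

22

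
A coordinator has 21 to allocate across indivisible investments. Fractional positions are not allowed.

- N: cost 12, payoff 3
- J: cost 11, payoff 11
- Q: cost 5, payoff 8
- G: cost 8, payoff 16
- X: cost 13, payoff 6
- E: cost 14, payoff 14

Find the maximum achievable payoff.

27

Take J and G: cost 11 + 8 = 19 ≤ 21, payoff 11 + 16 = 27.
No other feasible combination does better.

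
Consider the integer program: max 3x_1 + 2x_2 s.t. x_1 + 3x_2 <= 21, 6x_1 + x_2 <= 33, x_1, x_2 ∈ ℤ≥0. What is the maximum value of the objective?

The continuous relaxation peaks at (4.59, 5.47) with value 24.71; rounding to a feasible lattice point costs some objective.
(x_1,x_2)=(4,5): 1·4+3·5=19≤21, 6·4+1·5=29≤33, objective 22.
(x_1,x_2)=(3,6): 1·3+3·6=21≤21, 6·3+1·6=24≤33, objective 21.
No feasible integer point exceeds 22.

22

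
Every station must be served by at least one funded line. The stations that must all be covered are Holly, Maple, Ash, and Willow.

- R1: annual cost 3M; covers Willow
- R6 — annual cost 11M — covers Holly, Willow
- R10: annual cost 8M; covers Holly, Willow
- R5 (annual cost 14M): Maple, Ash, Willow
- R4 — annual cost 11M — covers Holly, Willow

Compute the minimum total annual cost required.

The greedy cost-per-new-station heuristic would pick R1, R5, and R10 for 25, but a cheaper cover exists.
Choose R10 and R5: together they cover Holly, Maple, Ash, Willow — every station.
Total annual cost: 8 + 14 = 22.
No cover costs less than 22.

22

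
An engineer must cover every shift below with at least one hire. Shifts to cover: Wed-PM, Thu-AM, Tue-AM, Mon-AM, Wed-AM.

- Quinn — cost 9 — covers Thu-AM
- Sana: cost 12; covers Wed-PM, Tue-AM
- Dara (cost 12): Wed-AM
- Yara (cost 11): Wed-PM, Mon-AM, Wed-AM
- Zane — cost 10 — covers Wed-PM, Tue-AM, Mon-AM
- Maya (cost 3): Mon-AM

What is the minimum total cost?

30

This is a weighted set-cover instance.
The greedy cost-per-new-shift heuristic would pick Maya, Zane, Quinn, and Yara for 33, but a cheaper cover exists.
Choose Quinn, Yara, and Zane: together they cover Wed-PM, Thu-AM, Tue-AM, Mon-AM, Wed-AM — every shift.
Total cost: 9 + 11 + 10 = 30.
No cover costs less than 30.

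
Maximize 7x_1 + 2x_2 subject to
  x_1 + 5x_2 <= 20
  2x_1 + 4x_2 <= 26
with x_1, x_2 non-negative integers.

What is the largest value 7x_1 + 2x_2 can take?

91

(x_1,x_2)=(13,0) is feasible, giving 91.
(x_1,x_2)=(12,0) is feasible, giving 84.
No feasible integer point exceeds 91.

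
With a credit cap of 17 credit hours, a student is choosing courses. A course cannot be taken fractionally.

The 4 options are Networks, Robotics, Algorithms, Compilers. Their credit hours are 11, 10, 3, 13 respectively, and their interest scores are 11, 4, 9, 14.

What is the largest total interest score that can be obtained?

Take Algorithms and Compilers: credit hours 3 + 13 = 16 ≤ 17, interest score 9 + 14 = 23.
No other feasible combination does better.

23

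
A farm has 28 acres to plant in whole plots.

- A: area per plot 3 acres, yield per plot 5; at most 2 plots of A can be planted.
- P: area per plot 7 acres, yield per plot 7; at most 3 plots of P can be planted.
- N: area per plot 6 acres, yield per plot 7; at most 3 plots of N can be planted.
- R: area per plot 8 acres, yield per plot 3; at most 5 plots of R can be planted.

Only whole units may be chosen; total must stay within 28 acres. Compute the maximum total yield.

33

A has the best ratio (5/3); taking only A gives at most 2×5 = 10 (stopped by the supply cap of 2).
Mixing does better — 1×A, 1×P, and 3×N: area 28 ≤ 28, yield 1·5 + 1·7 + 3·7 = 33.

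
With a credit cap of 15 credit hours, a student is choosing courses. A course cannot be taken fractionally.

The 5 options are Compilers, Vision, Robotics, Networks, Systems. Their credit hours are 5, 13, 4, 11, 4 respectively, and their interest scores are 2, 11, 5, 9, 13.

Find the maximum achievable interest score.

22

Networks + Systems: credit hours 11 + 4 = 15 ≤ 15, interest score 9 + 13 = 22.
Compilers + Robotics + Systems: credit hours 5 + 4 + 4 = 13 ≤ 15, interest score 2 + 5 + 13 = 20.
Robotics + Systems: credit hours 4 + 4 = 8 ≤ 15, interest score 5 + 13 = 18.
Best is Networks and Systems with total interest score 22.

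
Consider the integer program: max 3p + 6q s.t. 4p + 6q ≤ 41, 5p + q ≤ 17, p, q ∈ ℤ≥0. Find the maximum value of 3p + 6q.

(p,q)=(1,6): 4·1+6·6=40≤41, 5·1+1·6=11≤17, objective 39.
(p,q)=(0,6): 4·0+6·6=36≤41, 5·0+1·6=6≤17, objective 36.
(p,q)=(2,5): 4·2+6·5=38≤41, 5·2+1·5=15≤17, objective 36.
(p,q)=(1,5): 4·1+6·5=34≤41, 5·1+1·5=10≤17, objective 33.
The best lattice point is (1,6), giving 39.

39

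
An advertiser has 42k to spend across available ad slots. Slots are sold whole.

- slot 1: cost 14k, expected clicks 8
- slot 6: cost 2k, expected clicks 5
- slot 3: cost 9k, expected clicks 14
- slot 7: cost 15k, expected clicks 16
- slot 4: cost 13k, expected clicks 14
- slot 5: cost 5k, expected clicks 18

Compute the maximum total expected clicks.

Allowing fractional choices, the relaxed optimum would be about 64.9, but ad slots are indivisible.
slot 1 + slot 3 + slot 4 + slot 5: cost 14 + 9 + 13 + 5 = 41 ≤ 42, expected clicks 8 + 14 + 14 + 18 = 54.
slot 3 + slot 7 + slot 4 + slot 5: cost 9 + 15 + 13 + 5 = 42 ≤ 42, expected clicks 14 + 16 + 14 + 18 = 62.
Best is slot 3, slot 7, slot 4, and slot 5 with total expected clicks 62.

62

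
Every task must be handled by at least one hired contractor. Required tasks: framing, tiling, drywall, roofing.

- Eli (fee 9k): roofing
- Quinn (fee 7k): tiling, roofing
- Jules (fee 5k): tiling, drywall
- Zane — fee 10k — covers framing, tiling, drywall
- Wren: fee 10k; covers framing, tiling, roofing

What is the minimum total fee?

Choose Jules and Wren: together they cover framing, tiling, drywall, roofing — every task.
Total fee: 5 + 10 = 15.
No cover costs less than 15.

15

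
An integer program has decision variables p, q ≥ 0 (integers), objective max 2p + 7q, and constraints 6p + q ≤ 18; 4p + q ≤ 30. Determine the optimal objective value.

126

(p,q)=(0,18): 6·0+1·18=18≤18, 4·0+1·18=18≤30, objective 126.
(p,q)=(0,17): 6·0+1·17=17≤18, 4·0+1·17=17≤30, objective 119.
No feasible integer point exceeds 126.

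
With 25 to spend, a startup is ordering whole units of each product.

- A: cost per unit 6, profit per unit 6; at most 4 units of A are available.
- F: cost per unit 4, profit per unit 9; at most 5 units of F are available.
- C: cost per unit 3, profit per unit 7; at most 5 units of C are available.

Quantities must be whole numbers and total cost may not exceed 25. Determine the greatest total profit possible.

3×F and 4×C: cost 24 ≤ 25, profit 3·9 + 4·7 = 55.
4×F and 3×C: cost 25 ≤ 25, profit 4·9 + 3·7 = 57.
Best is 57.

57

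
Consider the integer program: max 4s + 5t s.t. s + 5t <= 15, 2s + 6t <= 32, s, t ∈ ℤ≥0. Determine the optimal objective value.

60

(s,t)=(15,0): 1·15+5·0=15≤15, 2·15+6·0=30≤32, objective 60.
(s,t)=(14,0): 1·14+5·0=14≤15, 2·14+6·0=28≤32, objective 56.
Maximum is 60 at (s,t)=(15,0).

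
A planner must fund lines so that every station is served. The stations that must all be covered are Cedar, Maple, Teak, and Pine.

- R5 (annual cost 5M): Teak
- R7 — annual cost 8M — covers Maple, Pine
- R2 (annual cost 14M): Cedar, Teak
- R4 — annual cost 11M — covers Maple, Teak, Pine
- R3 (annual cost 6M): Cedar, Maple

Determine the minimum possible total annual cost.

The greedy cost-per-new-station heuristic would pick R3, R5, and R7 for 19, but a cheaper cover exists.
Choose R4 and R3: together they cover Cedar, Maple, Teak, Pine — every station.
Total annual cost: 11 + 6 = 17.
No cover costs less than 17.

17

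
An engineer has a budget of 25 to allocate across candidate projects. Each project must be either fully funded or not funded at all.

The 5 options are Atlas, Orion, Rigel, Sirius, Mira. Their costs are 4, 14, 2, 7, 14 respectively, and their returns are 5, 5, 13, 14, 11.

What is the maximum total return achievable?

This is a 0-1 knapsack instance.
Allowing fractional choices, the relaxed optimum would be about 41.4, but projects are indivisible.
Orion + Rigel + Sirius: cost 14 + 2 + 7 = 23 ≤ 25, return 5 + 13 + 14 = 32.
Atlas + Rigel + Sirius: cost 4 + 2 + 7 = 13 ≤ 25, return 5 + 13 + 14 = 32.
Rigel + Sirius + Mira: cost 2 + 7 + 14 = 23 ≤ 25, return 13 + 14 + 11 = 38.
Best is Rigel, Sirius, and Mira with total return 38.

38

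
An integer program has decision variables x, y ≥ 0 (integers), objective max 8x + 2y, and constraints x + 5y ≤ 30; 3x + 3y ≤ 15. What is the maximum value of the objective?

40

(x,y)=(5,0): 1·5+5·0=5≤30, 3·5+3·0=15≤15, objective 40.
(x,y)=(4,1): 1·4+5·1=9≤30, 3·4+3·1=15≤15, objective 34.
(x,y)=(4,0): 1·4+5·0=4≤30, 3·4+3·0=12≤15, objective 32.
The best lattice point is (5,0), giving 40.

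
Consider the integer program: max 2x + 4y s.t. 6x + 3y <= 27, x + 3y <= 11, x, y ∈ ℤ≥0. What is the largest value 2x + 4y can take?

The continuous relaxation peaks at (3.2, 2.6) with value 16.80; rounding to a feasible lattice point costs some objective.
(x,y)=(2,3): 6·2+3·3=21≤27, 1·2+3·3=11≤11, objective 16.
(x,y)=(3,2): 6·3+3·2=24≤27, 1·3+3·2=9≤11, objective 14.
(x,y)=(1,3): 6·1+3·3=15≤27, 1·1+3·3=10≤11, objective 14.
(x,y)=(4,1): 6·4+3·1=27≤27, 1·4+3·1=7≤11, objective 12.
Maximum is 16 at (x,y)=(2,3).

16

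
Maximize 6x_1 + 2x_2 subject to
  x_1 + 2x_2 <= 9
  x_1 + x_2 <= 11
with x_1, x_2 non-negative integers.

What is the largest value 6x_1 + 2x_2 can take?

(x_1,x_2)=(9,0) is feasible, giving 54.
(x_1,x_2)=(8,0) is feasible, giving 48.
Maximum is 54 at (x_1,x_2)=(9,0).

54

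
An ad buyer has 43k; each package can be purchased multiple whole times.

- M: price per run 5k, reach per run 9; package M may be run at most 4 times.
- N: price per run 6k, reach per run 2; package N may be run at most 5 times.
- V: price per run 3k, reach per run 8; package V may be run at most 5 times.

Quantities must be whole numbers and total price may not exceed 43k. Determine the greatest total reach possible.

This is a bounded integer knapsack.
V has the best ratio (8/3); taking only V gives at most 5×8 = 40 (stopped by the supply cap of 5).
Mixing does better — 4×M, 1×N, and 5×V: price 41 ≤ 43, reach 4·9 + 1·2 + 5·8 = 78.

78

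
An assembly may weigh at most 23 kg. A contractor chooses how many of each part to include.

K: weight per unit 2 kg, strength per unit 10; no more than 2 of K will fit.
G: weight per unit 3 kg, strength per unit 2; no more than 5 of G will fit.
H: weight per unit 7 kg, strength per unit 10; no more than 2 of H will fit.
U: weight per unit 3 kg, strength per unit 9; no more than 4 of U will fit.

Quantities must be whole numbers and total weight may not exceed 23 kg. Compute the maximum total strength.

Take 2×K, 1×H, and 4×U: weight 23 ≤ 23, strength 2·10 + 1·10 + 4·9 = 66.
K has the best ratio (10/2) and is taken to its limit of 2; remaining capacity is filled optimally with the others.

66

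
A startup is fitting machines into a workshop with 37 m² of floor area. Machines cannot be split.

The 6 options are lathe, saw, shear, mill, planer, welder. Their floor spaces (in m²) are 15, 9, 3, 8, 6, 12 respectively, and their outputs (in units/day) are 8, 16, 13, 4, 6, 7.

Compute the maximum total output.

Allowing fractional choices, the relaxed optimum would be about 45.7, but machines are indivisible.
saw + shear + planer + welder: floor space 9 + 3 + 6 + 12 = 30 ≤ 37, output 16 + 13 + 6 + 7 = 42.
lathe + saw + shear + planer: floor space 15 + 9 + 3 + 6 = 33 ≤ 37, output 8 + 16 + 13 + 6 = 43.
lathe + saw + shear + mill: floor space 15 + 9 + 3 + 8 = 35 ≤ 37, output 8 + 16 + 13 + 4 = 41.
Best is lathe, saw, shear, and planer with total output 43.

43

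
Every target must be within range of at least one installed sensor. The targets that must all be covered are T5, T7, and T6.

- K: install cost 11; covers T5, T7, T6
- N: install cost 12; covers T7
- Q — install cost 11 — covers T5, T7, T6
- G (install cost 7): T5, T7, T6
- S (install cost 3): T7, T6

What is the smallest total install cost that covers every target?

7

G alone covers T5, T7, T6 — every target.
Total install cost: 7.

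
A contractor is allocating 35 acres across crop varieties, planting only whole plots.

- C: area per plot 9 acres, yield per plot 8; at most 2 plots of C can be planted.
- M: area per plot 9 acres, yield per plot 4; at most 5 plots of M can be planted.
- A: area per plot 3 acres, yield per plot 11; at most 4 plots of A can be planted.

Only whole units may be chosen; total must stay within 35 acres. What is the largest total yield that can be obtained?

60

This is a bounded integer knapsack.
1×C, 1×M, and 4×A: area 30 ≤ 35, yield 1·8 + 1·4 + 4·11 = 56.
2×C and 4×A: area 30 ≤ 35, yield 2·8 + 4·11 = 60.
Best is 60.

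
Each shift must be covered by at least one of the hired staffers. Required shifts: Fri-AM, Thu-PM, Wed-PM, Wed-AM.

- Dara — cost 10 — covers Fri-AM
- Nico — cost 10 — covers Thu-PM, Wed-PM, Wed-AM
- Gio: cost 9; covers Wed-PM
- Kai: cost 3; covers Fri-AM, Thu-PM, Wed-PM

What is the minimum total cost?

13

This is an integer covering problem.
Choose Nico and Kai: together they cover Fri-AM, Thu-PM, Wed-PM, Wed-AM — every shift.
Total cost: 10 + 3 = 13.
No cover costs less than 13.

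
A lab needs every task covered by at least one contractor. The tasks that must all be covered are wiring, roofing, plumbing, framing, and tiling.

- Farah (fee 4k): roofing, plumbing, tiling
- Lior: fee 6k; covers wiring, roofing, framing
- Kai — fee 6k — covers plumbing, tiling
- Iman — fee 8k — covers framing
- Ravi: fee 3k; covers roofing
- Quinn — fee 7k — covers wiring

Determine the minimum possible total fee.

10

This is an integer covering problem.
Choose Farah and Lior: together they cover wiring, roofing, plumbing, framing, tiling — every task.
Total fee: 4 + 6 = 10.
No cover costs less than 10.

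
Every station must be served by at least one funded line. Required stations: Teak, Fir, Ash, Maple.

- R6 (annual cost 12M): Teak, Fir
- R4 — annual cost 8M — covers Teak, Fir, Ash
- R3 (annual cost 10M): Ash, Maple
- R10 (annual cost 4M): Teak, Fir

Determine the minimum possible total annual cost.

14

This is an integer covering problem.
Choose R3 and R10: together they cover Teak, Fir, Ash, Maple — every station.
Total annual cost: 10 + 4 = 14.
No cover costs less than 14.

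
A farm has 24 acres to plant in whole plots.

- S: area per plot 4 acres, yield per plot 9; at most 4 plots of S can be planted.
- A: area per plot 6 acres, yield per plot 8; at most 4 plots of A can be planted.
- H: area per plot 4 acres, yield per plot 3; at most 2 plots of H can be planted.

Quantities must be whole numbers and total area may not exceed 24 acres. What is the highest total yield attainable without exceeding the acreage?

S has the best ratio (9/4); taking only S gives at most 4×9 = 36 (stopped by the supply cap of 4).
Mixing does better — 4×S and 1×A: area 22 ≤ 24, yield 4·9 + 1·8 = 44.

44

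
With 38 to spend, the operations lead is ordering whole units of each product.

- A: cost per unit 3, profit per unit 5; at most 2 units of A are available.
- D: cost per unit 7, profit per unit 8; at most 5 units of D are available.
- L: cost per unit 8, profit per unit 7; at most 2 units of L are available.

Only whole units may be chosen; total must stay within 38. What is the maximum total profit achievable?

This is a bounded integer knapsack.
A has the best ratio (5/3); taking only A gives at most 2×5 = 10 (stopped by the supply cap of 2).
Mixing does better — 1×A and 5×D: cost 38 ≤ 38, profit 1·5 + 5·8 = 45.

45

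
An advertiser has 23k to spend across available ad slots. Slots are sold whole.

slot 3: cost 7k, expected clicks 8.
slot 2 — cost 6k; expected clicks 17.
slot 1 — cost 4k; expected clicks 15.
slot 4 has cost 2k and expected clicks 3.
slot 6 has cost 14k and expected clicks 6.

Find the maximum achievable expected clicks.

slot 3 + slot 2 + slot 1: cost 7 + 6 + 4 = 17 ≤ 23, expected clicks 8 + 17 + 15 = 40.
slot 2 + slot 1 + slot 4: cost 6 + 4 + 2 = 12 ≤ 23, expected clicks 17 + 15 + 3 = 35.
slot 3 + slot 2 + slot 1 + slot 4: cost 7 + 6 + 4 + 2 = 19 ≤ 23, expected clicks 8 + 17 + 15 + 3 = 43.
Best is slot 3, slot 2, slot 1, and slot 4 with total expected clicks 43.

43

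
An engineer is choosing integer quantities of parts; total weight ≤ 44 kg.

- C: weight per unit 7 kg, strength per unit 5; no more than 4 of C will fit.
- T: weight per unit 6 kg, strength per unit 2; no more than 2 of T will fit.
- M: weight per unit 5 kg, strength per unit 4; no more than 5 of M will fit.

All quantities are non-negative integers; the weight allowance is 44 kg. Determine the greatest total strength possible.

32

This is a bounded integer knapsack.
M has the best ratio (4/5); taking only M gives at most 5×4 = 20 (stopped by the supply cap of 5).
Mixing does better — 4×C and 3×M: weight 43 ≤ 44, strength 4·5 + 3·4 = 32.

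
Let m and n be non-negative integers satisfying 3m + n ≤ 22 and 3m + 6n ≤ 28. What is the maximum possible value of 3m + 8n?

The continuous relaxation peaks at (0, 4.67) with value 37.33; rounding to a feasible lattice point costs some objective.
(m,n)=(1,4): 3·1+1·4=7≤22, 3·1+6·4=27≤28, objective 35.
(m,n)=(0,4): 3·0+1·4=4≤22, 3·0+6·4=24≤28, objective 32.
No feasible integer point exceeds 35.

35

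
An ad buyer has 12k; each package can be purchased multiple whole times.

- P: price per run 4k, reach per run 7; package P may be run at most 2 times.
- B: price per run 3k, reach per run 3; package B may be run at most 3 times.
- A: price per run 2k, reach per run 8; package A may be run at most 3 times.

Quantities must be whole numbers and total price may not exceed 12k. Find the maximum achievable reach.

31

A has the best ratio (8/2); taking only A gives at most 3×8 = 24 (stopped by the supply cap of 3).
Mixing does better — 1×P and 3×A: price 10 ≤ 12, reach 1·7 + 3·8 = 31.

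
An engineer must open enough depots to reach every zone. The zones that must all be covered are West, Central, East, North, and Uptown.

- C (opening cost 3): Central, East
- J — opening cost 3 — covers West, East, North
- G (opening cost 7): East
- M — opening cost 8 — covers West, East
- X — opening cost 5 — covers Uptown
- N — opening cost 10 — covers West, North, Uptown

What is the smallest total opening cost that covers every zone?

11

This is an integer covering problem.
Choose C, J, and X: together they cover West, Central, East, North, Uptown — every zone.
Total opening cost: 3 + 3 + 5 = 11.
No cover costs less than 11.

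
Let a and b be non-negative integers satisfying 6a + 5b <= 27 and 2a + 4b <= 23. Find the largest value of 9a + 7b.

The continuous relaxation peaks at (4.5, 0) with value 40.50; rounding to a feasible lattice point costs some objective.
(a,b)=(2,3): 6·2+5·3=27≤27, 2·2+4·3=16≤23, objective 39.
(a,b)=(1,4): 6·1+5·4=26≤27, 2·1+4·4=18≤23, objective 37.
(a,b)=(4,0): 6·4+5·0=24≤27, 2·4+4·0=8≤23, objective 36.
(a,b)=(3,1): 6·3+5·1=23≤27, 2·3+4·1=10≤23, objective 34.
Maximum is 39 at (a,b)=(2,3).

39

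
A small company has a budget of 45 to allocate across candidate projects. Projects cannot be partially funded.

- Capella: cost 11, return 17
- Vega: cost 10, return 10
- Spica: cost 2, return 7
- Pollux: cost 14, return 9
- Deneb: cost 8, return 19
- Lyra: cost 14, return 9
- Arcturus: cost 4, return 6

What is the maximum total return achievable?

62

Allowing fractional choices, the relaxed optimum would be about 65.4, but projects are indivisible.
Capella + Vega + Spica + Deneb + Arcturus: cost 11 + 10 + 2 + 8 + 4 = 35 ≤ 45, return 17 + 10 + 7 + 19 + 6 = 59.
Capella + Vega + Spica + Pollux + Deneb: cost 11 + 10 + 2 + 14 + 8 = 45 ≤ 45, return 17 + 10 + 7 + 9 + 19 = 62.
Capella + Vega + Spica + Deneb + Lyra: cost 11 + 10 + 2 + 8 + 14 = 45 ≤ 45, return 17 + 10 + 7 + 19 + 9 = 62.
The maximum return is 62; one optimal choice is Capella, Vega, Spica, Pollux, and Deneb.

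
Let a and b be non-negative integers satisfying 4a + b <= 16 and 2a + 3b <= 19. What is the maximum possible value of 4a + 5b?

Relaxing integrality, the LP optimum is 33.60 at (a,b) = (2.9, 4.4), which is not an integer point.
(a,b)=(2,5): 4·2+1·5=13≤16, 2·2+3·5=19≤19, objective 33.
(a,b)=(3,4): 4·3+1·4=16≤16, 2·3+3·4=18≤19, objective 32.
The best lattice point is (2,5), giving 33.

33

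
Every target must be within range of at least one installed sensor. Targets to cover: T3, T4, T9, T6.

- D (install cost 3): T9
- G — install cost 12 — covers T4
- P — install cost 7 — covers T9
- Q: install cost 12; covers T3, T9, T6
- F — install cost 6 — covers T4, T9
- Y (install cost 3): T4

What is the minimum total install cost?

This is an integer covering problem.
The greedy cost-per-new-target heuristic would pick D, Y, and Q for 18, but a cheaper cover exists.
Choose Q and Y: together they cover T3, T4, T9, T6 — every target.
Total install cost: 12 + 3 = 15.
No cover costs less than 15.

15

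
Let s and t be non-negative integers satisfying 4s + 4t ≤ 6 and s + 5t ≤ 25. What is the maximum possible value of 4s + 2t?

The continuous relaxation peaks at (1.5, 0) with value 6.00; rounding to a feasible lattice point costs some objective.
(s,t)=(1,0): 4·1+4·0=4≤6, 1·1+5·0=1≤25, objective 4.
(s,t)=(0,1): 4·0+4·1=4≤6, 1·0+5·1=5≤25, objective 2.
(s,t)=(0,0): 4·0+4·0=0≤6, 1·0+5·0=0≤25, objective 0.
The best lattice point is (1,0), giving 4.

4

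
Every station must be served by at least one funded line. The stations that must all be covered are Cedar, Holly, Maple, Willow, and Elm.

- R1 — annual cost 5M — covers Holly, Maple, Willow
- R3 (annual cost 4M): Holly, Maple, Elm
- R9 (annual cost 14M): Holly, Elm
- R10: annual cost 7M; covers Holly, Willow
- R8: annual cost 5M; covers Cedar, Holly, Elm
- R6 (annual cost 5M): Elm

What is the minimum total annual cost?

This is an integer covering problem.
The greedy cost-per-new-station heuristic would pick R3, R1, and R8 for 14, but a cheaper cover exists.
Choose R1 and R8: together they cover Cedar, Holly, Maple, Willow, Elm — every station.
Total annual cost: 5 + 5 = 10.
No cover costs less than 10.

10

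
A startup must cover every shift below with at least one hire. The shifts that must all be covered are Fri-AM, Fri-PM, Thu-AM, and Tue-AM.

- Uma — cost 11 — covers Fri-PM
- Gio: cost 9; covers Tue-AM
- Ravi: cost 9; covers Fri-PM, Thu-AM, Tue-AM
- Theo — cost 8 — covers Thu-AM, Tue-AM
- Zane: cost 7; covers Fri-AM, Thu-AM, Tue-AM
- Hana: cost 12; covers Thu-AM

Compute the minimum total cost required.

Choose Ravi and Zane: together they cover Fri-AM, Fri-PM, Thu-AM, Tue-AM — every shift.
Total cost: 9 + 7 = 16.
No cover costs less than 16.

16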